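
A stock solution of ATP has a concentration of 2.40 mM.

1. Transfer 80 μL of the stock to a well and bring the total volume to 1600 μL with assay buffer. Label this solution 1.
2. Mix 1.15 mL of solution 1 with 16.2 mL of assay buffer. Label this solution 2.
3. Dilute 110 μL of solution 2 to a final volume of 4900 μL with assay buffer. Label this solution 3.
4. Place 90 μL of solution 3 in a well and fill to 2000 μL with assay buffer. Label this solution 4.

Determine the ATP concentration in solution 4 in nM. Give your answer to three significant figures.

8.04 nM

Step 1: 80 μL brought to 1600 μL → factor 1600/80 = 20
Step 2: 1.15 mL + 16.2 mL = 17.35 mL total → factor 17.35/1.15 = 15.087
Step 3: 110 μL brought to 4900 μL → factor 4900/110 = 44.545
Step 4: 90 μL brought to 2000 μL → factor 2000/90 = 22.222
Overall dilution factor = 20 × 15.087 × 44.545 × 22.222 = 2.9869 × 10^5
Final = 2.40 mM / 2.9869 × 10^5 = 8.035 × 10^-6 mM = 8.04 nM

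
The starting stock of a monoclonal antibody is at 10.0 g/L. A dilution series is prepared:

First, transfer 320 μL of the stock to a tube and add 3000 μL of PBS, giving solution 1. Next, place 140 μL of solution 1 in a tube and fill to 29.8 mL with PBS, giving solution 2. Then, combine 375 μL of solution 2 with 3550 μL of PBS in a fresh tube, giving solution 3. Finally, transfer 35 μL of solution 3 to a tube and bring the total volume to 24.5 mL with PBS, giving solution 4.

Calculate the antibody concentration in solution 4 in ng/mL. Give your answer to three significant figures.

0.618 ng/mL

Step 1: 320 μL + 3000 μL = 3320 μL total → factor 3320/320 = 10.375
Step 2: 140 μL brought to 29.8 mL → factor 29800/140 = 212.86
Step 3: 375 μL + 3550 μL = 3925 μL total → factor 3925/375 = 10.467
Step 4: 35 μL brought to 24.5 mL → factor 24500/35 = 700
Dilution factor through solution 4 = 10.375 × 212.86 × 10.467 × 700 = 1.618 × 10^7
[solution 4] = 10.0 g/L / 1.618 × 10^7 = 6.180 × 10^-7 g/L = 0.618 ng/mL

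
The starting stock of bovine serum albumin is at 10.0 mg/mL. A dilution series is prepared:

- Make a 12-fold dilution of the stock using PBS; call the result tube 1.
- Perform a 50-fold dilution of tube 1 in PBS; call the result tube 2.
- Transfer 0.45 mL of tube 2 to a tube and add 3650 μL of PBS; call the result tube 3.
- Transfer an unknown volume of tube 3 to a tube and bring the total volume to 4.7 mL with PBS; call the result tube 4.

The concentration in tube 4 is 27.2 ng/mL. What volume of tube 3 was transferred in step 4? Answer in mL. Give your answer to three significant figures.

0.0699 mL

Step 1: 12-fold → factor 12
Step 2: 50-fold → factor 50
Step 3: 0.45 mL + 3650 μL = 4.1 mL total → factor 4.1/0.45 = 9.1111
Step 4: v brought to 4.7 mL → factor = 4.7 mL/v
Product of known-step factors = 5466.7
Overall factor = 10.0 mg/mL / (27.2 ng/mL) = 3.6765 × 10^5
Step-4 factor = 3.6765 × 10^5 / 5466.7 = 67.253
v = 4.7 mL / 67.253 = 0.0699 mL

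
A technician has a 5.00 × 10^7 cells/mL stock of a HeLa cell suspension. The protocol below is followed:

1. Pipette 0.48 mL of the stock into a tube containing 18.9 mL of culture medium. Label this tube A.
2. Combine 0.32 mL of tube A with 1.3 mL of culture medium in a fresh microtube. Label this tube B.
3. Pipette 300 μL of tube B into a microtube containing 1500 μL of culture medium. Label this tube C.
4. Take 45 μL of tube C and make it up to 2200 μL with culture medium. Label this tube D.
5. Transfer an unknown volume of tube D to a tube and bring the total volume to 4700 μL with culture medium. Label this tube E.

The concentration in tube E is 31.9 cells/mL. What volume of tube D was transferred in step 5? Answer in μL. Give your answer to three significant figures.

Step 1: 0.48 mL + 18.9 mL = 19.38 mL total → factor 19.38/0.48 = 40.375
Step 2: 0.32 mL + 1.3 mL = 1.62 mL total → factor 1.62/0.32 = 5.0625
Step 3: 300 μL + 1500 μL = 1800 μL total → factor 1800/300 = 6
Step 4: 45 μL brought to 2200 μL → factor 2200/45 = 48.889
Step 5: v brought to 4700 μL → factor = 4700 μL/v
Product of known-step factors = 59957
Overall factor = 5.00 × 10^7 cells/mL / (31.9 cells/mL) = 1.5674 × 10^6
Step-5 factor = 1.5674 × 10^6 / 59957 = 26.142
v = 4700 μL / 26.142 = 180 μL

180 μL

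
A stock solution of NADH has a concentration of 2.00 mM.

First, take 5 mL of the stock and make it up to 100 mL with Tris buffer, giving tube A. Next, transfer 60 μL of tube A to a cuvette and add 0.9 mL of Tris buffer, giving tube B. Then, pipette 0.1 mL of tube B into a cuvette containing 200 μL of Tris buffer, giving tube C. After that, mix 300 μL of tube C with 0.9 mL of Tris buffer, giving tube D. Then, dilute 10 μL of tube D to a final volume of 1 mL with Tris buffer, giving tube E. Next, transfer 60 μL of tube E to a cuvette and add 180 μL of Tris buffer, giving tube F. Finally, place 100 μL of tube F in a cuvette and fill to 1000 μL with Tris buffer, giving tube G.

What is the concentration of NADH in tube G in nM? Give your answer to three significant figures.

Step 1: 5 mL brought to 100 mL → factor 100/5 = 20
Step 2: 60 μL + 0.9 mL = 960 μL total → factor 960/60 = 16
Step 3: 0.1 mL + 200 μL = 0.3 mL total → factor 0.3/0.1 = 3
Step 4: 300 μL + 0.9 mL = 1200 μL total → factor 1200/300 = 4
Step 5: 10 μL brought to 1 mL → factor 1000/10 = 100
Step 6: 60 μL + 180 μL = 240 μL total → factor 240/60 = 4
Step 7: 100 μL brought to 1000 μL → factor 1000/100 = 10
Overall dilution factor = 20 × 16 × 3 × 4 × 100 × 4 × 10 = 1.536 × 10^7
Final = 2.00 mM / 1.536 × 10^7 = 1.302 × 10^-7 mM = 0.130 nM

0.130 nM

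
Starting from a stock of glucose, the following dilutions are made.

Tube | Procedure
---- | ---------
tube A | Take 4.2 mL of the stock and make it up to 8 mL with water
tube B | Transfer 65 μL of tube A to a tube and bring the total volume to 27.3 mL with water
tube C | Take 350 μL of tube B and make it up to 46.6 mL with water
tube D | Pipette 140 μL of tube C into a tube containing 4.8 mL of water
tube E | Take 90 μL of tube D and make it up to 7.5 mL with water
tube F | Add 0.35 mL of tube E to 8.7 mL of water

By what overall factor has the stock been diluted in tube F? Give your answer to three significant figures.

Step 1: 4.2 mL brought to 8 mL → factor 8/4.2 = 1.9048
Step 2: 65 μL brought to 27.3 mL → factor 27300/65 = 420
Step 3: 350 μL brought to 46.6 mL → factor 46600/350 = 133.14
Step 4: 140 μL + 4.8 mL = 4940 μL total → factor 4940/140 = 35.286
Step 5: 90 μL brought to 7.5 mL → factor 7500/90 = 83.333
Step 6: 0.35 mL + 8.7 mL = 9.05 mL total → factor 9.05/0.35 = 25.857
Overall dilution factor = 1.9048 × 420 × 133.14 × 35.286 × 83.333 × 25.857 = 8.0985 × 10^9

8.10 × 10^9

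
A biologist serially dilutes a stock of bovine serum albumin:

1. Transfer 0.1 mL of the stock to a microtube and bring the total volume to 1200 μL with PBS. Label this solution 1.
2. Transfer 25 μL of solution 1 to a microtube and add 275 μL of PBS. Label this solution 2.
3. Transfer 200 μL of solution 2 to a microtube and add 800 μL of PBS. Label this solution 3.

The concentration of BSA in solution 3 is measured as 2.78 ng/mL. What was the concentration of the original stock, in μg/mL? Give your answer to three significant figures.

2.00 μg/mL

Step 1: 0.1 mL brought to 1200 μL → factor 1.2/0.1 = 12
Step 2: 25 μL + 275 μL = 300 μL total → factor 300/25 = 12
Step 3: 200 μL + 800 μL = 1000 μL total → factor 1000/200 = 5
Overall dilution factor = 12 × 12 × 5 = 720
Stock = 2.78 ng/mL × 720 = 2002 ng/mL = 2.00 μg/mL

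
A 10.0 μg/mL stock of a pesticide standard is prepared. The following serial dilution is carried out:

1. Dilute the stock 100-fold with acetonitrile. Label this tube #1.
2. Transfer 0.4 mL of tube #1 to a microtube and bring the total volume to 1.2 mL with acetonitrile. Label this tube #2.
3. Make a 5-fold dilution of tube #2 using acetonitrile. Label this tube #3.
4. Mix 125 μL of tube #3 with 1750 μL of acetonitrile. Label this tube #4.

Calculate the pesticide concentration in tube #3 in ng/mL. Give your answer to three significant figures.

6.67 ng/mL

Step 1: 100-fold → factor 100
Step 2: 0.4 mL brought to 1.2 mL → factor 1.2/0.4 = 3
Step 3: 5-fold → factor 5
Dilution factor through tube #3 = 100 × 3 × 5 = 1500
[tube #3] = 10.0 μg/mL / 1500 = 0.006667 μg/mL = 6.67 ng/mL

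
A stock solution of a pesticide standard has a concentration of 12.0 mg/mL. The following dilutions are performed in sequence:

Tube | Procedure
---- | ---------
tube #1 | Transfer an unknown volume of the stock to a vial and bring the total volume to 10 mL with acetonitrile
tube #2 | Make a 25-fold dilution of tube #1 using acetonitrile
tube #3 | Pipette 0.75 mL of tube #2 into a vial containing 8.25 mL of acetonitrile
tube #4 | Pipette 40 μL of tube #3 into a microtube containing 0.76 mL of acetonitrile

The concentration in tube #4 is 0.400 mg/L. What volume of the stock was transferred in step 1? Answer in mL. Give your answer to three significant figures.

Step 1: v brought to 10 mL → factor = 10 mL/v
Step 2: 25-fold → factor 25
Step 3: 0.75 mL + 8.25 mL = 9 mL total → factor 9/0.75 = 12
Step 4: 40 μL + 0.76 mL = 800 μL total → factor 800/40 = 20
Product of known-step factors = 6000
Overall factor = 12.0 mg/mL / (0.400 mg/L) = 30000
Step-1 factor = 30000 / 6000 = 5
v = 10 mL / 5 = 2.00 mL

2.00 mL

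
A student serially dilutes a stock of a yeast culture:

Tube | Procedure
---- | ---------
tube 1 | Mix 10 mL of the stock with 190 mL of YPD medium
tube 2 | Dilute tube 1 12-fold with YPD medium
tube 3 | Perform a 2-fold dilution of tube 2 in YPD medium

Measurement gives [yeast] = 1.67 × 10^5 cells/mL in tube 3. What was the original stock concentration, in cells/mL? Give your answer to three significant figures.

Step 1: 10 mL + 190 mL = 200 mL total → factor 200/10 = 20
Step 2: 12-fold → factor 12
Step 3: 2-fold → factor 2
Overall dilution factor = 20 × 12 × 2 = 480
Stock = 1.67 × 10^5 cells/mL × 480 = 8.02 × 10^7 cells/mL

8.02 × 10^7 cells/mL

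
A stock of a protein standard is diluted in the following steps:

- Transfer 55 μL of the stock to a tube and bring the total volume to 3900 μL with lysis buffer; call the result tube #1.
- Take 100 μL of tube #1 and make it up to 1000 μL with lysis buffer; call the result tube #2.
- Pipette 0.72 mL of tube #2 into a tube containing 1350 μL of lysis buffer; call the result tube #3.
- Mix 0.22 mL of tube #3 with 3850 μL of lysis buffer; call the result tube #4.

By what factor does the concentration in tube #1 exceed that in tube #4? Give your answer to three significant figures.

Step 1: 55 μL brought to 3900 μL → factor 3900/55 = 70.909
Step 2: 100 μL brought to 1000 μL → factor 1000/100 = 10
Step 3: 0.72 mL + 1350 μL = 2.07 mL total → factor 2.07/0.72 = 2.875
Step 4: 0.22 mL + 3850 μL = 4.07 mL total → factor 4.07/0.22 = 18.5
Dilution factor to tube #1 = 70.909; to tube #4 = 37715
[tube #1]/[tube #4] = (factor to tube #4)/(factor to tube #1) = 37715/70.909 = 532

532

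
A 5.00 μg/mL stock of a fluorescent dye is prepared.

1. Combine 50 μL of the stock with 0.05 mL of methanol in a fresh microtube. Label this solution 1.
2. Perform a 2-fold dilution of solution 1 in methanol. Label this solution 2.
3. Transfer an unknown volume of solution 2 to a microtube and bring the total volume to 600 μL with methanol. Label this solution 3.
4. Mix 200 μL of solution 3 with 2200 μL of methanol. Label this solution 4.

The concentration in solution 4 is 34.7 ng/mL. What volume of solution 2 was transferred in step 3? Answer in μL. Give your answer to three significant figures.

200 μL

Step 1: 50 μL + 0.05 mL = 100 μL total → factor 100/50 = 2
Step 2: 2-fold → factor 2
Step 3: v brought to 600 μL → factor = 600 μL/v
Step 4: 200 μL + 2200 μL = 2400 μL total → factor 2400/200 = 12
Product of known-step factors = 48
Overall factor = 5.00 μg/mL / (34.7 ng/mL) = 144.09
Step-3 factor = 144.09 / 48 = 3.0019
v = 600 μL / 3.0019 = 200 μL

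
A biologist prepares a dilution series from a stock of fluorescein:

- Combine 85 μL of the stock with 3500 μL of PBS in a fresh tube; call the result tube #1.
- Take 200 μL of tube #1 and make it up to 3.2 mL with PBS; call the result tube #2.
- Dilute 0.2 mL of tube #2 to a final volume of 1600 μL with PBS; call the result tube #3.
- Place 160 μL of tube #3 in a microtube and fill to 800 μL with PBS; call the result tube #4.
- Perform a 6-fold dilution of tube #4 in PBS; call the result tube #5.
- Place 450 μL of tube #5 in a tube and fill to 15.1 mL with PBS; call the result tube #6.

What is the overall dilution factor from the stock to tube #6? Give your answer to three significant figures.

5.43 × 10^6

Step 1: 85 μL + 3500 μL = 3585 μL total → factor 3585/85 = 42.176
Step 2: 200 μL brought to 3.2 mL → factor 3200/200 = 16
Step 3: 0.2 mL brought to 1600 μL → factor 1.6/0.2 = 8
Step 4: 160 μL brought to 800 μL → factor 800/160 = 5
Step 5: 6-fold → factor 6
Step 6: 450 μL brought to 15.1 mL → factor 15100/450 = 33.556
Overall dilution factor = 42.176 × 16 × 8 × 5 × 6 × 33.556 = 5.4346 × 10^6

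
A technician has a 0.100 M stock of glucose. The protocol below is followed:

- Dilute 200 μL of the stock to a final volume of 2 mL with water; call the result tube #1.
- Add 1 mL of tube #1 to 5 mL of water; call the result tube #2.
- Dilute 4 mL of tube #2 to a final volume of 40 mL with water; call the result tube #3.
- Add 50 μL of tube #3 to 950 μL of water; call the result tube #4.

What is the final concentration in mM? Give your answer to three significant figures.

Step 1: 200 μL brought to 2 mL → factor 2000/200 = 10
Step 2: 1 mL + 5 mL = 6 mL total → factor 6/1 = 6
Step 3: 4 mL brought to 40 mL → factor 40/4 = 10
Step 4: 50 μL + 950 μL = 1000 μL total → factor 1000/50 = 20
Overall dilution factor = 10 × 6 × 10 × 20 = 12000
Final = 0.100 M / 12000 = 8.333 × 10^-6 M = 0.00833 mM

0.00833 mM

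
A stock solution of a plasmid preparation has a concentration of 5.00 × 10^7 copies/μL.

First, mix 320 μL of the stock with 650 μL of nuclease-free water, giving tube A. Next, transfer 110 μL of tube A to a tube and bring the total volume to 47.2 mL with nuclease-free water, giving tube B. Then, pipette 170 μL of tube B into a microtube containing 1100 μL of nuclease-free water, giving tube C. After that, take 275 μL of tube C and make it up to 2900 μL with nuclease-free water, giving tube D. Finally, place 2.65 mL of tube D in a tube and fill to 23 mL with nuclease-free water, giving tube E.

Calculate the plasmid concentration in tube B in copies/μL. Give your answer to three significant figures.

3.84 × 10^4 copies/μL

Step 1: 320 μL + 650 μL = 970 μL total → factor 970/320 = 3.0312
Step 2: 110 μL brought to 47.2 mL → factor 47200/110 = 429.09
Dilution factor through tube B = 3.0312 × 429.09 = 1300.7
[tube B] = 5.00 × 10^7 copies/μL / 1300.7 = 3.84 × 10^4 copies/μL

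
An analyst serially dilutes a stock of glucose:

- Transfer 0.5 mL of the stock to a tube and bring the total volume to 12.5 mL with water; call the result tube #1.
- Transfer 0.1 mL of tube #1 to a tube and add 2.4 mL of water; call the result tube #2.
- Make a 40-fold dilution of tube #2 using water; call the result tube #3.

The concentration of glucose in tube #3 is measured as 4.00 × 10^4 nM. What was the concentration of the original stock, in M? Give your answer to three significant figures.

Step 1: 0.5 mL brought to 12.5 mL → factor 12.5/0.5 = 25
Step 2: 0.1 mL + 2.4 mL = 2.5 mL total → factor 2.5/0.1 = 25
Step 3: 40-fold → factor 40
Overall dilution factor = 25 × 25 × 40 = 25000
Stock = 4.00 × 10^4 nM × 25000 = 1.000 × 10^9 nM = 1.00 M

1.00 M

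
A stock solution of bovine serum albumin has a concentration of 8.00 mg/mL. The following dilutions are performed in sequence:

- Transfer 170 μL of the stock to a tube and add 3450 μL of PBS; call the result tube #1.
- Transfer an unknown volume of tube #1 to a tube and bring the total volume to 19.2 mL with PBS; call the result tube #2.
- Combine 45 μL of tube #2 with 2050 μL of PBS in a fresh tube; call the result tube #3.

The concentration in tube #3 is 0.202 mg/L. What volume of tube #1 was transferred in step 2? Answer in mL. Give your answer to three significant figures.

0.481 mL

Step 1: 170 μL + 3450 μL = 3620 μL total → factor 3620/170 = 21.294
Step 2: v brought to 19.2 mL → factor = 19.2 mL/v
Step 3: 45 μL + 2050 μL = 2095 μL total → factor 2095/45 = 46.556
Product of known-step factors = 991.36
Overall factor = 8.00 mg/mL / (0.202 mg/L) = 39604
Step-2 factor = 39604 / 991.36 = 39.949
v = 19.2 mL / 39.949 = 0.481 mL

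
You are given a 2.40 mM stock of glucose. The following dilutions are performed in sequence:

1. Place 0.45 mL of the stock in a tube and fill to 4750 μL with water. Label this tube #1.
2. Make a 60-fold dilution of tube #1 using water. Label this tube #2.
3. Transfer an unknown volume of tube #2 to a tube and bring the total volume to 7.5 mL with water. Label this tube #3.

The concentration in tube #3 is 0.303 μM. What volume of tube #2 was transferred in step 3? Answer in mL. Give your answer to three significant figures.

Step 1: 0.45 mL brought to 4750 μL → factor 4.75/0.45 = 10.556
Step 2: 60-fold → factor 60
Step 3: v brought to 7.5 mL → factor = 7.5 mL/v
Product of known-step factors = 633.33
Overall factor = 2.40 mM / (0.303 μM) = 7920.8
Step-3 factor = 7920.8 / 633.33 = 12.507
v = 7.5 mL / 12.507 = 0.600 mL

0.600 mL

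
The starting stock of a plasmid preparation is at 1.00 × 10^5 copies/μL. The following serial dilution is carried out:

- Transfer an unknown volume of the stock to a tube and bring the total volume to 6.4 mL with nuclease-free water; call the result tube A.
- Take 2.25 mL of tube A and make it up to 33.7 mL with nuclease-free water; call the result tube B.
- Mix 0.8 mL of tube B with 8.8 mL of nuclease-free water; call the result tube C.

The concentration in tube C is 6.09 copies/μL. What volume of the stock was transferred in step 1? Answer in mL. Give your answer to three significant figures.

Step 1: v brought to 6.4 mL → factor = 6.4 mL/v
Step 2: 2.25 mL brought to 33.7 mL → factor 33.7/2.25 = 14.978
Step 3: 0.8 mL + 8.8 mL = 9.6 mL total → factor 9.6/0.8 = 12
Product of known-step factors = 179.73
Overall factor = 1.00 × 10^5 copies/μL / (6.09 copies/μL) = 16420
Step-1 factor = 16420 / 179.73 = 91.36
v = 6.4 mL / 91.36 = 0.0701 mL

0.0701 mL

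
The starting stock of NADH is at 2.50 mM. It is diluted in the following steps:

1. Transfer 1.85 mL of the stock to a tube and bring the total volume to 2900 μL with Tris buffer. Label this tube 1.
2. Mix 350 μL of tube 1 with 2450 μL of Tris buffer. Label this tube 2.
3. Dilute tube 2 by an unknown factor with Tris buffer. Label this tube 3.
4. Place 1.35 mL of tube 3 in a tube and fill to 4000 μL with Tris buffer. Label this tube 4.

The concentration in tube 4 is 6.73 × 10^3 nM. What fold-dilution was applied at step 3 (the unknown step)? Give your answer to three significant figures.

10.0-fold

Step 1: 1.85 mL brought to 2900 μL → factor 2.9/1.85 = 1.5676
Step 2: 350 μL + 2450 μL = 2800 μL total → factor 2800/350 = 8
Step 3: unknown factor x
Step 4: 1.35 mL brought to 4000 μL → factor 4/1.35 = 2.963
Product of known-step factors = 37.157
Overall factor = 2.50 mM / (6.73 × 10^3 nM) = 371.47
x = 371.47 / 37.157 = 10.0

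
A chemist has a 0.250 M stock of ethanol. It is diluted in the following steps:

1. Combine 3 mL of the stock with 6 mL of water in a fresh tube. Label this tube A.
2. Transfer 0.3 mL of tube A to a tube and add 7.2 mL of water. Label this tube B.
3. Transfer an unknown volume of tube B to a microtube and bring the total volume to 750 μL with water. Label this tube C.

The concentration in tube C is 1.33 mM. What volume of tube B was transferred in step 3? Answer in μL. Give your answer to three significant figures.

299 μL

Step 1: 3 mL + 6 mL = 9 mL total → factor 9/3 = 3
Step 2: 0.3 mL + 7.2 mL = 7.5 mL total → factor 7.5/0.3 = 25
Step 3: v brought to 750 μL → factor = 750 μL/v
Product of known-step factors = 75
Overall factor = 0.250 M / (1.33 mM) = 187.97
Step-3 factor = 187.97 / 75 = 2.5063
v = 750 μL / 2.5063 = 299 μL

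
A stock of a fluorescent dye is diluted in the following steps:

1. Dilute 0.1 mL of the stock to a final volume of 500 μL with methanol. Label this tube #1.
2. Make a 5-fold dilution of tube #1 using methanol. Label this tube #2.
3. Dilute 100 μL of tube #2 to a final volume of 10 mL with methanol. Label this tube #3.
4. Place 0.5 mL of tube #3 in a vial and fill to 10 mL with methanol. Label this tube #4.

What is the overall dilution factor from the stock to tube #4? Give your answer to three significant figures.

Step 1: 0.1 mL brought to 500 μL → factor 0.5/0.1 = 5
Step 2: 5-fold → factor 5
Step 3: 100 μL brought to 10 mL → factor 10000/100 = 100
Step 4: 0.5 mL brought to 10 mL → factor 10/0.5 = 20
Overall dilution factor = 5 × 5 × 100 × 20 = 50000

5.00 × 10^4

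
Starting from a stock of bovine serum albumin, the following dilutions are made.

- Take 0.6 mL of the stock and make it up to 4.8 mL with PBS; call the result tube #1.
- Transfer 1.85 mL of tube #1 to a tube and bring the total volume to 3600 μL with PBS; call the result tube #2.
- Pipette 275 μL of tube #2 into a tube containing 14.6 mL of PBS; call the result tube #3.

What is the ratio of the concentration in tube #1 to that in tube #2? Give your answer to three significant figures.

Step 1: 0.6 mL brought to 4.8 mL → factor 4.8/0.6 = 8
Step 2: 1.85 mL brought to 3600 μL → factor 3.6/1.85 = 1.9459
Dilution factor to tube #1 = 8; to tube #2 = 15.568
[tube #1]/[tube #2] = (factor to tube #2)/(factor to tube #1) = 15.568/8 = 1.95

1.95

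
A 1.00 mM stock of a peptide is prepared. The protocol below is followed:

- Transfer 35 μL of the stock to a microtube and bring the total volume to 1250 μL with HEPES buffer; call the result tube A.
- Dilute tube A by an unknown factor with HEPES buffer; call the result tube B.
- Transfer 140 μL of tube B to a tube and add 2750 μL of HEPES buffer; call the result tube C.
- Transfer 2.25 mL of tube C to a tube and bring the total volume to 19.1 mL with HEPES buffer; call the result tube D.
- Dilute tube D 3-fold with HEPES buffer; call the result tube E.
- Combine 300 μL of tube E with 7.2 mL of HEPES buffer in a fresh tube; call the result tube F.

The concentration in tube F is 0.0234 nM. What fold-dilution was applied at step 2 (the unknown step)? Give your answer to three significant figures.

Step 1: 35 μL brought to 1250 μL → factor 1250/35 = 35.714
Step 2: unknown factor x
Step 3: 140 μL + 2750 μL = 2890 μL total → factor 2890/140 = 20.643
Step 4: 2.25 mL brought to 19.1 mL → factor 19.1/2.25 = 8.4889
Step 5: 3-fold → factor 3
Step 6: 300 μL + 7.2 mL = 7500 μL total → factor 7500/300 = 25
Product of known-step factors = 4.6938 × 10^5
Overall factor = 1.00 mM / (0.0234 nM) = 4.2735 × 10^7
x = 4.2735 × 10^7 / 4.6938 × 10^5 = 91.0

91.0-fold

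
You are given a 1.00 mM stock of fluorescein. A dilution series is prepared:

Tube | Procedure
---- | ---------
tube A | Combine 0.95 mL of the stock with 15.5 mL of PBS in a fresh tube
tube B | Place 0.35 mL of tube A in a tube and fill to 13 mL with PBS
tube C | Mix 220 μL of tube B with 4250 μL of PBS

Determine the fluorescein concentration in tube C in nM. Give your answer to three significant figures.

Step 1: 0.95 mL + 15.5 mL = 16.45 mL total → factor 16.45/0.95 = 17.316
Step 2: 0.35 mL brought to 13 mL → factor 13/0.35 = 37.143
Step 3: 220 μL + 4250 μL = 4470 μL total → factor 4470/220 = 20.318
Overall dilution factor = 17.316 × 37.143 × 20.318 = 13068
Final = 1.00 mM / 13068 = 7.652 × 10^-5 mM = 76.5 nM

76.5 nM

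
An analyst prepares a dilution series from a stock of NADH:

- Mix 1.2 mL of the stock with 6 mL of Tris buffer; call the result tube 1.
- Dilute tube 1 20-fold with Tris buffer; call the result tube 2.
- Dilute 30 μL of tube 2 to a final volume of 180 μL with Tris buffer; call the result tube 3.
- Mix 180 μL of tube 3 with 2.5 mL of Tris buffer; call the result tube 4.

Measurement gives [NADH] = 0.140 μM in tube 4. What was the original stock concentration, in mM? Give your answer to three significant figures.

1.50 mM

Step 1: 1.2 mL + 6 mL = 7.2 mL total → factor 7.2/1.2 = 6
Step 2: 20-fold → factor 20
Step 3: 30 μL brought to 180 μL → factor 180/30 = 6
Step 4: 180 μL + 2.5 mL = 2680 μL total → factor 2680/180 = 14.889
Overall dilution factor = 6 × 20 × 6 × 14.889 = 10720
Stock = 0.140 μM × 10720 = 1501 μM = 1.50 mM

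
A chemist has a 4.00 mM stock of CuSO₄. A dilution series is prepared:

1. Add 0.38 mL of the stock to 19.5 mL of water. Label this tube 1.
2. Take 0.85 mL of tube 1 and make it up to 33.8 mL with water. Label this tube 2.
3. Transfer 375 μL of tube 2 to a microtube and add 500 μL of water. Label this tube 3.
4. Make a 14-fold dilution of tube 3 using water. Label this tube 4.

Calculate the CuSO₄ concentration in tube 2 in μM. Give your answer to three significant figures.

Step 1: 0.38 mL + 19.5 mL = 19.88 mL total → factor 19.88/0.38 = 52.316
Step 2: 0.85 mL brought to 33.8 mL → factor 33.8/0.85 = 39.765
Dilution factor through tube 2 = 52.316 × 39.765 = 2080.3
[tube 2] = 4.00 mM / 2080.3 = 0.001923 mM = 1.92 μM

1.92 μM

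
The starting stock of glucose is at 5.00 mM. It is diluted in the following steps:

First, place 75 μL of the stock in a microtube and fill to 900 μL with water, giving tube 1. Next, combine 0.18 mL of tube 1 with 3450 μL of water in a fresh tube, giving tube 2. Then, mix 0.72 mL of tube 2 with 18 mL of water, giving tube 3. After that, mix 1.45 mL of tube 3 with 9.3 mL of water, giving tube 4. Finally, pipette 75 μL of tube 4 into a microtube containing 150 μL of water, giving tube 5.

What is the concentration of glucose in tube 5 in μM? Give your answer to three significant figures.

0.0357 μM

Step 1: 75 μL brought to 900 μL → factor 900/75 = 12
Step 2: 0.18 mL + 3450 μL = 3.63 mL total → factor 3.63/0.18 = 20.167
Step 3: 0.72 mL + 18 mL = 18.72 mL total → factor 18.72/0.72 = 26
Step 4: 1.45 mL + 9.3 mL = 10.75 mL total → factor 10.75/1.45 = 7.4138
Step 5: 75 μL + 150 μL = 225 μL total → factor 225/75 = 3
Overall dilution factor = 12 × 20.167 × 26 × 7.4138 × 3 = 1.3994 × 10^5
Final = 5.00 mM / 1.3994 × 10^5 = 3.573 × 10^-5 mM = 0.0357 μM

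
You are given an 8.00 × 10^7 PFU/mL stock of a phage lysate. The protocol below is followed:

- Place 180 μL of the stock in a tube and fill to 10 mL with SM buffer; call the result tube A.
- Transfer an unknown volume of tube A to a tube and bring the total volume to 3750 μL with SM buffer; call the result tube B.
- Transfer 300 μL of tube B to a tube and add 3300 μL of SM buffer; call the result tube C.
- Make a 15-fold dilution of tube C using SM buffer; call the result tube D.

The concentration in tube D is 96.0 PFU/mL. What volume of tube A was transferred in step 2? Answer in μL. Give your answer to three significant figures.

Step 1: 180 μL brought to 10 mL → factor 10000/180 = 55.556
Step 2: v brought to 3750 μL → factor = 3750 μL/v
Step 3: 300 μL + 3300 μL = 3600 μL total → factor 3600/300 = 12
Step 4: 15-fold → factor 15
Product of known-step factors = 10000
Overall factor = 8.00 × 10^7 PFU/mL / (96.0 PFU/mL) = 8.3333 × 10^5
Step-2 factor = 8.3333 × 10^5 / 10000 = 83.333
v = 3750 μL / 83.333 = 45.0 μL

45.0 μL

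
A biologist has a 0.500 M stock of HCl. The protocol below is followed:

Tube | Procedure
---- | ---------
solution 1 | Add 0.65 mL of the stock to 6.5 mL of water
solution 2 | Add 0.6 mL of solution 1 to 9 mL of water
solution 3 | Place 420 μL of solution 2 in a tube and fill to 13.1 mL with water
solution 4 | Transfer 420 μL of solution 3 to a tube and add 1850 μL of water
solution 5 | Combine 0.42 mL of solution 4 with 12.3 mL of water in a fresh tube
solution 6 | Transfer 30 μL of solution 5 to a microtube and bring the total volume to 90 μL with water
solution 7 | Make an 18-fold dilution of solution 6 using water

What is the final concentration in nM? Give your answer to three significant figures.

Step 1: 0.65 mL + 6.5 mL = 7.15 mL total → factor 7.15/0.65 = 11
Step 2: 0.6 mL + 9 mL = 9.6 mL total → factor 9.6/0.6 = 16
Step 3: 420 μL brought to 13.1 mL → factor 13100/420 = 31.19
Step 4: 420 μL + 1850 μL = 2270 μL total → factor 2270/420 = 5.4048
Step 5: 0.42 mL + 12.3 mL = 12.72 mL total → factor 12.72/0.42 = 30.286
Step 6: 30 μL brought to 90 μL → factor 90/30 = 3
Step 7: 18-fold → factor 18
Overall dilution factor = 11 × 16 × 31.19 × 5.4048 × 30.286 × 3 × 18 = 4.8522 × 10^7
Final = 0.500 M / 4.8522 × 10^7 = 1.030 × 10^-8 M = 10.3 nM

10.3 nM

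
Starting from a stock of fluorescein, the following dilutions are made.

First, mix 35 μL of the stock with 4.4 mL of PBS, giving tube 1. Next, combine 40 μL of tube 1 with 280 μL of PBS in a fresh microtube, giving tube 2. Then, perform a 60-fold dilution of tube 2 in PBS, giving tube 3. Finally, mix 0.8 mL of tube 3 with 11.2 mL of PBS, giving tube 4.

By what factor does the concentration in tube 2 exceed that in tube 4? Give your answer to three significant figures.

Step 1: 35 μL + 4.4 mL = 4435 μL total → factor 4435/35 = 126.71
Step 2: 40 μL + 280 μL = 320 μL total → factor 320/40 = 8
Step 3: 60-fold → factor 60
Step 4: 0.8 mL + 11.2 mL = 12 mL total → factor 12/0.8 = 15
Dilution factor to tube 2 = 1013.7; to tube 4 = 9.1234 × 10^5
[tube 2]/[tube 4] = (factor to tube 4)/(factor to tube 2) = 9.1234 × 10^5/1013.7 = 900

900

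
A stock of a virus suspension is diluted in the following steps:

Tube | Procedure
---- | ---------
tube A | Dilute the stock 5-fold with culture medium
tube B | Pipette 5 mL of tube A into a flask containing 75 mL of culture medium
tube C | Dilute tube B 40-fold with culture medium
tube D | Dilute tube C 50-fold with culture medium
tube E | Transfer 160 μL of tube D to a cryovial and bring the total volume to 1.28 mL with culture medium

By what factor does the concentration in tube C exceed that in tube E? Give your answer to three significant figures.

Step 1: 5-fold → factor 5
Step 2: 5 mL + 75 mL = 80 mL total → factor 80/5 = 16
Step 3: 40-fold → factor 40
Step 4: 50-fold → factor 50
Step 5: 160 μL brought to 1.28 mL → factor 1280/160 = 8
Dilution factor to tube C = 3200; to tube E = 1.28 × 10^6
[tube C]/[tube E] = (factor to tube E)/(factor to tube C) = 1.28 × 10^6/3200 = 400

400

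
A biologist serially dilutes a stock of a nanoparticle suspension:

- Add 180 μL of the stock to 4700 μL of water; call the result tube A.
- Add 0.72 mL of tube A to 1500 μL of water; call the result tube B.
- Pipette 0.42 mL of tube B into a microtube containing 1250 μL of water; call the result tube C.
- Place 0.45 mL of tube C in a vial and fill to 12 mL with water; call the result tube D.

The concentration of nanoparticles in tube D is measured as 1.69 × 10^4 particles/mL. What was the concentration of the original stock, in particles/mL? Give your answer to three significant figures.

1.50 × 10^8 particles/mL

Step 1: 180 μL + 4700 μL = 4880 μL total → factor 4880/180 = 27.111
Step 2: 0.72 mL + 1500 μL = 2.22 mL total → factor 2.22/0.72 = 3.0833
Step 3: 0.42 mL + 1250 μL = 1.67 mL total → factor 1.67/0.42 = 3.9762
Step 4: 0.45 mL brought to 12 mL → factor 12/0.45 = 26.667
Overall dilution factor = 27.111 × 3.0833 × 3.9762 × 26.667 = 8863.5
Stock = 1.69 × 10^4 particles/mL × 8863.5 = 1.50 × 10^8 particles/mL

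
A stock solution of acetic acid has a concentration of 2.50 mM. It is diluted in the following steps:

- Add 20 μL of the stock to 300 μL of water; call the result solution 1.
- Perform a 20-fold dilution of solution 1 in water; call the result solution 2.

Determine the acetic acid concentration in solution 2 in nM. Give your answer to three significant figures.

7.81 × 10^3 nM

Step 1: 20 μL + 300 μL = 320 μL total → factor 320/20 = 16
Step 2: 20-fold → factor 20
Overall dilution factor = 16 × 20 = 320
Final = 2.50 mM / 320 = 0.007812 mM = 7.81 × 10^3 nM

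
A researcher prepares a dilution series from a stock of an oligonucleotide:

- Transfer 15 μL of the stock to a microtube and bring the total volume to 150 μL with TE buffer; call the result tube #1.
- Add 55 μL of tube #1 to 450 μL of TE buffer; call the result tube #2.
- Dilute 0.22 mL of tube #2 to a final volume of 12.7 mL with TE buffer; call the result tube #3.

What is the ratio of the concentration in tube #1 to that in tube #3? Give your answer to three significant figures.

Step 1: 15 μL brought to 150 μL → factor 150/15 = 10
Step 2: 55 μL + 450 μL = 505 μL total → factor 505/55 = 9.1818
Step 3: 0.22 mL brought to 12.7 mL → factor 12.7/0.22 = 57.727
Dilution factor to tube #1 = 10; to tube #3 = 5300.4
[tube #1]/[tube #3] = (factor to tube #3)/(factor to tube #1) = 5300.4/10 = 530

530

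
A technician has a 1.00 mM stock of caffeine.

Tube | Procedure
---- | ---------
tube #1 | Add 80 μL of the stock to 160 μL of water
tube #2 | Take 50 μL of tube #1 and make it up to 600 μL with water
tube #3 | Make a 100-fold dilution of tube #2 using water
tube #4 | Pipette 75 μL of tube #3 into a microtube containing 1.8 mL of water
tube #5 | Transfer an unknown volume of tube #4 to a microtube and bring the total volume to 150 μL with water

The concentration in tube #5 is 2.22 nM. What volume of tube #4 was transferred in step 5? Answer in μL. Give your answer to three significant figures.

30.0 μL

Step 1: 80 μL + 160 μL = 240 μL total → factor 240/80 = 3
Step 2: 50 μL brought to 600 μL → factor 600/50 = 12
Step 3: 100-fold → factor 100
Step 4: 75 μL + 1.8 mL = 1875 μL total → factor 1875/75 = 25
Step 5: v brought to 150 μL → factor = 150 μL/v
Product of known-step factors = 90000
Overall factor = 1.00 mM / (2.22 nM) = 4.5045 × 10^5
Step-5 factor = 4.5045 × 10^5 / 90000 = 5.005
v = 150 μL / 5.005 = 30.0 μL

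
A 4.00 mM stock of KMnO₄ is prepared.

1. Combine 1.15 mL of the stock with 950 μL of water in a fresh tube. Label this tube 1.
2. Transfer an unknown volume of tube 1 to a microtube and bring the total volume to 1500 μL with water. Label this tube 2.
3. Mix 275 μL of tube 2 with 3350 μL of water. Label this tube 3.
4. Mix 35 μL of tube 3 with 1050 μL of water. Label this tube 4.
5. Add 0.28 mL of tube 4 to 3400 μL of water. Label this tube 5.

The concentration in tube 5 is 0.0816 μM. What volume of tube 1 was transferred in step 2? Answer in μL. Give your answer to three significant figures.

Step 1: 1.15 mL + 950 μL = 2.1 mL total → factor 2.1/1.15 = 1.8261
Step 2: v brought to 1500 μL → factor = 1500 μL/v
Step 3: 275 μL + 3350 μL = 3625 μL total → factor 3625/275 = 13.182
Step 4: 35 μL + 1050 μL = 1085 μL total → factor 1085/35 = 31
Step 5: 0.28 mL + 3400 μL = 3.68 mL total → factor 3.68/0.28 = 13.143
Product of known-step factors = 9807.3
Overall factor = 4.00 mM / (0.0816 μM) = 49020
Step-2 factor = 49020 / 9807.3 = 4.9983
v = 1500 μL / 4.9983 = 300 μL

300 μL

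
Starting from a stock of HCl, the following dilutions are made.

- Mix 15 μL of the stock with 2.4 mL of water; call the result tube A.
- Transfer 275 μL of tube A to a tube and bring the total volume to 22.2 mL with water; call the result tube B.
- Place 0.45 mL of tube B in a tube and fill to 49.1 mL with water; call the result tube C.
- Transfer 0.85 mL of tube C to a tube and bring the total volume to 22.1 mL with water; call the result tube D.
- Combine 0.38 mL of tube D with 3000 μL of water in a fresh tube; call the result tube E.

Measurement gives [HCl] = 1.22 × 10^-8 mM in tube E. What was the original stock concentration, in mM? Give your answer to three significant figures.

Step 1: 15 μL + 2.4 mL = 2415 μL total → factor 2415/15 = 161
Step 2: 275 μL brought to 22.2 mL → factor 22200/275 = 80.727
Step 3: 0.45 mL brought to 49.1 mL → factor 49.1/0.45 = 109.11
Step 4: 0.85 mL brought to 22.1 mL → factor 22.1/0.85 = 26
Step 5: 0.38 mL + 3000 μL = 3.38 mL total → factor 3.38/0.38 = 8.8947
Overall dilution factor = 161 × 80.727 × 109.11 × 26 × 8.8947 = 3.2796 × 10^8
Stock = 1.22 × 10^-8 mM × 3.2796 × 10^8 = 4.00 mM

4.00 mM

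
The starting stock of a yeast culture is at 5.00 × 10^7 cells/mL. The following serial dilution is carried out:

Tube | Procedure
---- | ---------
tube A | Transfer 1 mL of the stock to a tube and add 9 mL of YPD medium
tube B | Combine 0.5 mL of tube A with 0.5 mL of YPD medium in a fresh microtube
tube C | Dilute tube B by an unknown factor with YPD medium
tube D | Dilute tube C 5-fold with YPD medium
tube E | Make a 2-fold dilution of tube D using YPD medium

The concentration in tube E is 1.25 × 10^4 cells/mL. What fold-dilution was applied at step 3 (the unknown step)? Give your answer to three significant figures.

Step 1: 1 mL + 9 mL = 10 mL total → factor 10/1 = 10
Step 2: 0.5 mL + 0.5 mL = 1 mL total → factor 1/0.5 = 2
Step 3: unknown factor x
Step 4: 5-fold → factor 5
Step 5: 2-fold → factor 2
Product of known-step factors = 200
Overall factor = 5.00 × 10^7 cells/mL / (1.25 × 10^4 cells/mL) = 4000
x = 4000 / 200 = 20.0

20.0-fold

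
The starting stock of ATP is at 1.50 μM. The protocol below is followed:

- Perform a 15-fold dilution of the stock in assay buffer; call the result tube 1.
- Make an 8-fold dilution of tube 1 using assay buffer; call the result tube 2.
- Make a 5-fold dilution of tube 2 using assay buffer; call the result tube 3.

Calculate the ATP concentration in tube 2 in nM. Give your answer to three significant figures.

Step 1: 15-fold → factor 15
Step 2: 8-fold → factor 8
Dilution factor through tube 2 = 15 × 8 = 120
[tube 2] = 1.50 μM / 120 = 0.01250 μM = 12.5 nM

12.5 nM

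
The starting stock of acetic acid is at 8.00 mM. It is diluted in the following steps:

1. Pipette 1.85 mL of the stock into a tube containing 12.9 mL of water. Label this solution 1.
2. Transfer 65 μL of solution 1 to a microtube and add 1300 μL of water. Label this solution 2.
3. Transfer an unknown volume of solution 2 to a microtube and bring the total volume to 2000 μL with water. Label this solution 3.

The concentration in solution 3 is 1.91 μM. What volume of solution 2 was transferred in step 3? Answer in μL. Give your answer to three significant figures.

Step 1: 1.85 mL + 12.9 mL = 14.75 mL total → factor 14.75/1.85 = 7.973
Step 2: 65 μL + 1300 μL = 1365 μL total → factor 1365/65 = 21
Step 3: v brought to 2000 μL → factor = 2000 μL/v
Product of known-step factors = 167.43
Overall factor = 8.00 mM / (1.91 μM) = 4188.5
Step-3 factor = 4188.5 / 167.43 = 25.016
v = 2000 μL / 25.016 = 79.9 μL

79.9 μL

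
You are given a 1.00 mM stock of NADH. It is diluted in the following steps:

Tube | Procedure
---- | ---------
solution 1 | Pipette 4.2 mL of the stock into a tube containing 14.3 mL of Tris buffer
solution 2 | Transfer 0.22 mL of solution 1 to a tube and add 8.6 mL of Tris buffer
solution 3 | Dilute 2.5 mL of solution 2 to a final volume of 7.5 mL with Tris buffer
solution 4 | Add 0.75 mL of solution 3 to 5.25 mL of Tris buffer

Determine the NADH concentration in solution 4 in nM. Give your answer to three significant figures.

Step 1: 4.2 mL + 14.3 mL = 18.5 mL total → factor 18.5/4.2 = 4.4048
Step 2: 0.22 mL + 8.6 mL = 8.82 mL total → factor 8.82/0.22 = 40.091
Step 3: 2.5 mL brought to 7.5 mL → factor 7.5/2.5 = 3
Step 4: 0.75 mL + 5.25 mL = 6 mL total → factor 6/0.75 = 8
Overall dilution factor = 4.4048 × 40.091 × 3 × 8 = 4238.2
Final = 1.00 mM / 4238.2 = 0.0002360 mM = 236 nM

236 nM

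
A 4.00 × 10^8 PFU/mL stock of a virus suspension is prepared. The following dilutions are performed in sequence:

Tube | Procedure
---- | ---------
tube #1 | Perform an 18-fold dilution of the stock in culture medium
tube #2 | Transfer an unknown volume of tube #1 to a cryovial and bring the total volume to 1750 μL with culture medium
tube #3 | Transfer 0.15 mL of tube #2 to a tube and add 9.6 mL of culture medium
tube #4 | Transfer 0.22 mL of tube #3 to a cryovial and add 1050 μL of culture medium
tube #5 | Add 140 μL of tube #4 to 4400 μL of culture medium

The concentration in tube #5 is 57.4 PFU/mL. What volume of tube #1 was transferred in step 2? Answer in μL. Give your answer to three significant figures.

Step 1: 18-fold → factor 18
Step 2: v brought to 1750 μL → factor = 1750 μL/v
Step 3: 0.15 mL + 9.6 mL = 9.75 mL total → factor 9.75/0.15 = 65
Step 4: 0.22 mL + 1050 μL = 1.27 mL total → factor 1.27/0.22 = 5.7727
Step 5: 140 μL + 4400 μL = 4540 μL total → factor 4540/140 = 32.429
Product of known-step factors = 2.1903 × 10^5
Overall factor = 4.00 × 10^8 PFU/mL / (57.4 PFU/mL) = 6.9686 × 10^6
Step-2 factor = 6.9686 × 10^6 / 2.1903 × 10^5 = 31.817
v = 1750 μL / 31.817 = 55.0 μL

55.0 μL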